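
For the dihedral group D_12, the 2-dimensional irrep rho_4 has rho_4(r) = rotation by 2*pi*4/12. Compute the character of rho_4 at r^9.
chi_{rho_4}(r^9) = 2*cos(2*pi*4*9/12) = 2

Explanation: rho_4(r^9) is rotation by angle 2*pi*4*9/12, whose trace is 2*cos(2*pi*4*9/12) = 2.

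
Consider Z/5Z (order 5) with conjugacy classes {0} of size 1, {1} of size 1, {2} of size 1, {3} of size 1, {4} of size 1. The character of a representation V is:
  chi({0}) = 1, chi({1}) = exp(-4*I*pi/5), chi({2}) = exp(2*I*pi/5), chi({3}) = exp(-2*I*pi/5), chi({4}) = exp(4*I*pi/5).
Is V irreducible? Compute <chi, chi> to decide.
Irreducible: <chi, chi> = 1.

<chi, chi> = (1/|G|) sum_C |C| * |chi(C)|^2 = (1/5)[1*|1|^2 + 1*|exp(-4*I*pi/5)|^2 + 1*|exp(2*I*pi/5)|^2 + 1*|exp(-2*I*pi/5)|^2 + 1*|exp(4*I*pi/5)|^2]
  = (1/5)[(1) + (1) + (1) + (1) + (1)] = 5/5 = 1.
(Exp terms are combined using exp(i*s)*conj(exp(i*t)) = exp(i*(s-t)), and sums of them are collapsed using the identity that for every m > 1 the m distinct m-th roots of unity sum to 0, e.g. 1 + exp(2*I*pi/3) + exp(-2*I*pi/3) = 0.)
A character is irreducible iff <chi, chi> = 1, so this representation is irreducible.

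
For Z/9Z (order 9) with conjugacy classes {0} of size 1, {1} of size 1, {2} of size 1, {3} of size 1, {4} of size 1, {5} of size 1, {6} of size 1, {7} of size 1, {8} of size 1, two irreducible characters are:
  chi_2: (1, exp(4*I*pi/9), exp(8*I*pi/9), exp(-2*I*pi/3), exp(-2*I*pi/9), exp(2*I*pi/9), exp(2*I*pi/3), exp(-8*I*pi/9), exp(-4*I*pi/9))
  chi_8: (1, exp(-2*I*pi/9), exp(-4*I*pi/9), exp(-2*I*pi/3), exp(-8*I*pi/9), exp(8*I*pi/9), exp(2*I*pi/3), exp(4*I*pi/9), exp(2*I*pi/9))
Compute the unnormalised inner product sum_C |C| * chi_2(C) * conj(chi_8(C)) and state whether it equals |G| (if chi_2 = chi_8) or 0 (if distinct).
Sum = 0; so <chi_2, chi_8> = 0 (distinct irreducibles are orthogonal).

Derivation: Compute term by term over conjugacy classes (|C| * chi_2(C) * conj(chi_8(C))):
  1*(1)*conj(1) + 1*(exp(4*I*pi/9))*conj(exp(-2*I*pi/9)) + 1*(exp(8*I*pi/9))*conj(exp(-4*I*pi/9)) + 1*(exp(-2*I*pi/3))*conj(exp(-2*I*pi/3)) + 1*(exp(-2*I*pi/9))*conj(exp(-8*I*pi/9)) + 1*(exp(2*I*pi/9))*conj(exp(8*I*pi/9)) + 1*(exp(2*I*pi/3))*conj(exp(2*I*pi/3)) + 1*(exp(-8*I*pi/9))*conj(exp(4*I*pi/9)) + 1*(exp(-4*I*pi/9))*conj(exp(2*I*pi/9))
  = (1) + (exp(2*I*pi/3)) + (exp(-2*I*pi/3)) + (1) + (exp(2*I*pi/3)) + (exp(-2*I*pi/3)) + (1) + (exp(2*I*pi/3)) + (exp(-2*I*pi/3))
  = 0.
(Exp terms are combined using exp(i*s)*conj(exp(i*t)) = exp(i*(s-t)), and sums of them are collapsed using the identity that for every m > 1 the m distinct m-th roots of unity sum to 0, e.g. 1 + exp(2*I*pi/3) + exp(-2*I*pi/3) = 0.)
Dividing by |G| = 9 gives 0/9 = 0, matching the row-orthogonality relation <chi_2, chi_8> = [chi_2 = chi_8].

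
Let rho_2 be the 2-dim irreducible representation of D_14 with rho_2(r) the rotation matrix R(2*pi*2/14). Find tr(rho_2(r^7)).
chi_{rho_2}(r^7) = 2*cos(2*pi*2*7/14) = 2

Details: rho_2(r^7) is rotation by angle 2*pi*2*7/14, whose trace is 2*cos(2*pi*2*7/14) = 2.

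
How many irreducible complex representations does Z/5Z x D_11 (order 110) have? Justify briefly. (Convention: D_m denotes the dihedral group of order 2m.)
35

Solution. The number of irreducible complex representations of a finite group equals its number of conjugacy classes. For a direct product, #classes(G x H) = #classes(G) * #classes(H). Z/5Z has 5 classes (abelian), D_11 has 7 classes, so 5 * 7 = 35, so Z/5Z x D_11 (order 110) has exactly 35 irreducible complex representations.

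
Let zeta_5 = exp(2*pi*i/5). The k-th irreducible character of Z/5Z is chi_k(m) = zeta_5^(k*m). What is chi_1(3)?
chi_1(3) = zeta_5^3 = exp(-4*I*pi/5)

Proof sketch: chi_1(3) = zeta_5^(1*3) = zeta_5^3. Since zeta_5^5 = 1, this equals zeta_5^3 = exp(2*pi*i*3/5) = exp(-4*I*pi/5).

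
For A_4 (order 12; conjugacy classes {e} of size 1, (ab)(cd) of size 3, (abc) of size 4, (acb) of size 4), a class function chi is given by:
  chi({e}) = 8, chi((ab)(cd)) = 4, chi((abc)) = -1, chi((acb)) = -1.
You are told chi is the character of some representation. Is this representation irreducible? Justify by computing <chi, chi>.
Not irreducible (reducible): <chi, chi> = 10 > 1.

<chi, chi> = (1/|G|) sum_C |C| * |chi(C)|^2 = (1/12)[1*|8|^2 + 3*|4|^2 + 4*|-1|^2 + 4*|-1|^2]
  = (1/12)[(64) + (48) + (4) + (4)] = 120/12 = 10.
(Exp terms are combined using exp(i*s)*conj(exp(i*t)) = exp(i*(s-t)), and sums of them are collapsed using the identity that for every m > 1 the m distinct m-th roots of unity sum to 0, e.g. 1 + exp(2*I*pi/3) + exp(-2*I*pi/3) = 0.)
A character is irreducible iff <chi, chi> = 1, so this representation is reducible.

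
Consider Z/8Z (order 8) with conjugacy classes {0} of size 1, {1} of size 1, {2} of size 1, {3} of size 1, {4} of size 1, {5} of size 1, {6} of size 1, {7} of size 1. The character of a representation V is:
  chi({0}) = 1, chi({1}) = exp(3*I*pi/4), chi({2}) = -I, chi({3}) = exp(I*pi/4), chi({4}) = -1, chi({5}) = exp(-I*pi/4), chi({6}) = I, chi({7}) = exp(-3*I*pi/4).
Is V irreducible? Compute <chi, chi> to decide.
Irreducible: <chi, chi> = 1.

Details: <chi, chi> = (1/|G|) sum_C |C| * |chi(C)|^2 = (1/8)[1*|1|^2 + 1*|exp(3*I*pi/4)|^2 + 1*|-I|^2 + 1*|exp(I*pi/4)|^2 + 1*|-1|^2 + 1*|exp(-I*pi/4)|^2 + 1*|I|^2 + 1*|exp(-3*I*pi/4)|^2]
  = (1/8)[(1) + (1) + (1) + (1) + (1) + (1) + (1) + (1)] = 8/8 = 1.
(Exp terms are combined using exp(i*s)*conj(exp(i*t)) = exp(i*(s-t)), and sums of them are collapsed using the identity that for every m > 1 the m distinct m-th roots of unity sum to 0, e.g. 1 + exp(2*I*pi/3) + exp(-2*I*pi/3) = 0.)
A character is irreducible iff <chi, chi> = 1, so this representation is irreducible.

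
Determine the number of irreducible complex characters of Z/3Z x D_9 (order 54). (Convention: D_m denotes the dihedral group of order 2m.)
18

Derivation: The number of irreducible complex representations of a finite group equals its number of conjugacy classes. For a direct product, #classes(G x H) = #classes(G) * #classes(H). Z/3Z has 3 classes (abelian), D_9 has 6 classes, so 3 * 6 = 18, so Z/3Z x D_9 (order 54) has exactly 18 irreducible complex representations.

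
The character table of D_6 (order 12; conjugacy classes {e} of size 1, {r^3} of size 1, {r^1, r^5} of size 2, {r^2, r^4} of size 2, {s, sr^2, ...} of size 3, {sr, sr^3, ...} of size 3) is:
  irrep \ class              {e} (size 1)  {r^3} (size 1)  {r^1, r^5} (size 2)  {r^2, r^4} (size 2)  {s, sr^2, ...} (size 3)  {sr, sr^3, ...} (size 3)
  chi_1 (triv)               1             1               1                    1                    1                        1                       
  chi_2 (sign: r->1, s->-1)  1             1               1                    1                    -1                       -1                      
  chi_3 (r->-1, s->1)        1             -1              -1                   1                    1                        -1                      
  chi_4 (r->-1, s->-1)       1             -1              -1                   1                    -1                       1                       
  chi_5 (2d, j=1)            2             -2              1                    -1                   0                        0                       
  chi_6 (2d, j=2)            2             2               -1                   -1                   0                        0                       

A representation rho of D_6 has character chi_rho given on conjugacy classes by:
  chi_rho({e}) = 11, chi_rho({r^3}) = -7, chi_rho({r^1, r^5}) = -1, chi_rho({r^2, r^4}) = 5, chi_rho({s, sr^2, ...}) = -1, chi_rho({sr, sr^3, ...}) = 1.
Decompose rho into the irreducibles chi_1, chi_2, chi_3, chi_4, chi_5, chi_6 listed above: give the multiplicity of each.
Multiplicities: chi_1: 1, chi_2: 1, chi_3: 2, chi_4: 3, chi_5: 2, chi_6: 0.

Explanation: Use <chi_rho, chi> = (1/|G|) sum_C |C| * chi_rho(C) * conj(chi(C)) with |G| = 12 for each irreducible chi in the table:
  <chi_rho, chi_1> = (1/12)[1*(11)*conj(1) + 1*(-7)*conj(1) + 2*(-1)*conj(1) + 2*(5)*conj(1) + 3*(-1)*conj(1) + 3*(1)*conj(1)]
      = (1/12)[(11) + (-7) + (-2) + (10) + (-3) + (3)] = 12/12 = 1
  <chi_rho, chi_2> = (1/12)[1*(11)*conj(1) + 1*(-7)*conj(1) + 2*(-1)*conj(1) + 2*(5)*conj(1) + 3*(-1)*conj(-1) + 3*(1)*conj(-1)]
      = (1/12)[(11) + (-7) + (-2) + (10) + (3) + (-3)] = 12/12 = 1
  <chi_rho, chi_3> = (1/12)[1*(11)*conj(1) + 1*(-7)*conj(-1) + 2*(-1)*conj(-1) + 2*(5)*conj(1) + 3*(-1)*conj(1) + 3*(1)*conj(-1)]
      = (1/12)[(11) + (7) + (2) + (10) + (-3) + (-3)] = 24/12 = 2
  <chi_rho, chi_4> = (1/12)[1*(11)*conj(1) + 1*(-7)*conj(-1) + 2*(-1)*conj(-1) + 2*(5)*conj(1) + 3*(-1)*conj(-1) + 3*(1)*conj(1)]
      = (1/12)[(11) + (7) + (2) + (10) + (3) + (3)] = 36/12 = 3
  <chi_rho, chi_5> = (1/12)[1*(11)*conj(2) + 1*(-7)*conj(-2) + 2*(-1)*conj(1) + 2*(5)*conj(-1) + 3*(-1)*conj(0) + 3*(1)*conj(0)]
      = (1/12)[(22) + (14) + (-2) + (-10) + (0) + (0)] = 24/12 = 2
  <chi_rho, chi_6> = (1/12)[1*(11)*conj(2) + 1*(-7)*conj(2) + 2*(-1)*conj(-1) + 2*(5)*conj(-1) + 3*(-1)*conj(0) + 3*(1)*conj(0)]
      = (1/12)[(22) + (-14) + (2) + (-10) + (0) + (0)] = 0/12 = 0
Dimension check: dim(rho) = sum (mult * dim) = 1*1 + 1*1 + 2*1 + 3*1 + 2*2 + 0*2 = 11 = chi_rho(e) = 11.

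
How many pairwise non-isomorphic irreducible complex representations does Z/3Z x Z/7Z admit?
21

Argument: The number of irreducible complex representations of a finite group equals its number of conjugacy classes. Z/3Z x Z/7Z is abelian of order 21, so every element is its own conjugacy class: 21 classes, so Z/3Z x Z/7Z (order 21) has exactly 21 irreducible complex representations.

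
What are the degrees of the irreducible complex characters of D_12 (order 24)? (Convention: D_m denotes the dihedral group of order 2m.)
Dimensions: 1, 1, 1, 1, 2, 2, 2, 2, 2

Justification: There are 9 irreducibles (= number of conjugacy classes). Their dimensions d_i satisfy sum d_i^2 = |G| = 24: 1 + 1 + 1 + 1 + 4 + 4 + 4 + 4 + 4 = 24.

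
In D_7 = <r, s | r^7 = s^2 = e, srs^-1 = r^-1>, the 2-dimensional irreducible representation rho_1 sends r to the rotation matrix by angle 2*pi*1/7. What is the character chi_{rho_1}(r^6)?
chi_{rho_1}(r^6) = 2*cos(2*pi*1*6/7) = 2*cos(2*pi/7)

Justification: rho_1(r^6) is rotation by angle 2*pi*1*6/7, whose trace is 2*cos(2*pi*1*6/7) = 2*cos(2*pi/7).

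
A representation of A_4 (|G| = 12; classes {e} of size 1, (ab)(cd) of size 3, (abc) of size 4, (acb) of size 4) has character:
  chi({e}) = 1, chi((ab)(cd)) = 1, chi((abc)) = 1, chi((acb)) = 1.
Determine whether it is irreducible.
Irreducible: <chi, chi> = 1.

Reasoning: <chi, chi> = (1/|G|) sum_C |C| * |chi(C)|^2 = (1/12)[1*|1|^2 + 3*|1|^2 + 4*|1|^2 + 4*|1|^2]
  = (1/12)[(1) + (3) + (4) + (4)] = 12/12 = 1.
(Exp terms are combined using exp(i*s)*conj(exp(i*t)) = exp(i*(s-t)), and sums of them are collapsed using the identity that for every m > 1 the m distinct m-th roots of unity sum to 0, e.g. 1 + exp(2*I*pi/3) + exp(-2*I*pi/3) = 0.)
A character is irreducible iff <chi, chi> = 1, so this representation is irreducible.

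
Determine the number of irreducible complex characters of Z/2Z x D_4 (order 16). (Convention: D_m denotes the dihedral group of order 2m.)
10

Why: The number of irreducible complex representations of a finite group equals its number of conjugacy classes. For a direct product, #classes(G x H) = #classes(G) * #classes(H). Z/2Z has 2 classes (abelian), D_4 has 5 classes, so 2 * 5 = 10, so Z/2Z x D_4 (order 16) has exactly 10 irreducible complex representations.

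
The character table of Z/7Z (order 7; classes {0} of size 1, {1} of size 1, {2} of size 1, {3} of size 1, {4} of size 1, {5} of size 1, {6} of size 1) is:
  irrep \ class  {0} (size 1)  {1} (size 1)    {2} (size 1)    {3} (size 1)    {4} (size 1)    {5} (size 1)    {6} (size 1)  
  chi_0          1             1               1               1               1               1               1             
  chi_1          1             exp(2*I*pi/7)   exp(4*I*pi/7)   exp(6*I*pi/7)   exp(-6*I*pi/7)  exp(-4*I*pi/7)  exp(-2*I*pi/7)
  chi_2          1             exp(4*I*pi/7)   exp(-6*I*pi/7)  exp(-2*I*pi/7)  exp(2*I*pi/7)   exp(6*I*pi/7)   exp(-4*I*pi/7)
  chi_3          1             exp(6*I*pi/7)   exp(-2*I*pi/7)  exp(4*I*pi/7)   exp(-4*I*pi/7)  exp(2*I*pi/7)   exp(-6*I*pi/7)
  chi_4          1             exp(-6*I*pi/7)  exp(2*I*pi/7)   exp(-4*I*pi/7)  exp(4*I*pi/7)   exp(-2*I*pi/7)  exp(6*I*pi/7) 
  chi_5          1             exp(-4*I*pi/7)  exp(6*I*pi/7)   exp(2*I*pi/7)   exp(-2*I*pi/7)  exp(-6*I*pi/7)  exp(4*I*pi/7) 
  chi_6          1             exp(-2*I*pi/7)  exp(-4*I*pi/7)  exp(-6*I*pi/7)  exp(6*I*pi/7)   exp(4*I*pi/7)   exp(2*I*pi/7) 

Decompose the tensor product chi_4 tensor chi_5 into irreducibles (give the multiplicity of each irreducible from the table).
chi_4 tensor chi_5 = chi_2 (all other irreducibles have multiplicity 0).

Reasoning: The character of a tensor product is the pointwise product (chi_4 * chi_5)(C) = chi_4(C) * chi_5(C):
  {0}: (1)*(1), {1}: (exp(-6*I*pi/7))*(exp(-4*I*pi/7)), {2}: (exp(2*I*pi/7))*(exp(6*I*pi/7)), {3}: (exp(-4*I*pi/7))*(exp(2*I*pi/7)), {4}: (exp(4*I*pi/7))*(exp(-2*I*pi/7)), {5}: (exp(-2*I*pi/7))*(exp(-6*I*pi/7)), {6}: (exp(6*I*pi/7))*(exp(4*I*pi/7))
so (chi_4 * chi_5) takes values
  {0} -> 1, {1} -> exp(4*I*pi/7), {2} -> exp(-6*I*pi/7), {3} -> exp(-2*I*pi/7), {4} -> exp(2*I*pi/7), {5} -> exp(6*I*pi/7), {6} -> exp(-4*I*pi/7).
Now take the inner product of this character with each irreducible chi from the table, <chi_4*chi_5, chi> = (1/7) sum_C |C| (chi_4*chi_5)(C) conj(chi(C)):
  <chi_4*chi_5, chi_0> = (1/7)[1*(1)*conj(1) + 1*(exp(4*I*pi/7))*conj(1) + 1*(exp(-6*I*pi/7))*conj(1) + 1*(exp(-2*I*pi/7))*conj(1) + 1*(exp(2*I*pi/7))*conj(1) + 1*(exp(6*I*pi/7))*conj(1) + 1*(exp(-4*I*pi/7))*conj(1)]
      = (1/7)[(1) + (exp(4*I*pi/7)) + (exp(-6*I*pi/7)) + (exp(-2*I*pi/7)) + (exp(2*I*pi/7)) + (exp(6*I*pi/7)) + (exp(-4*I*pi/7))] = 0/7 = 0
  <chi_4*chi_5, chi_1> = (1/7)[1*(1)*conj(1) + 1*(exp(4*I*pi/7))*conj(exp(2*I*pi/7)) + 1*(exp(-6*I*pi/7))*conj(exp(4*I*pi/7)) + 1*(exp(-2*I*pi/7))*conj(exp(6*I*pi/7)) + 1*(exp(2*I*pi/7))*conj(exp(-6*I*pi/7)) + 1*(exp(6*I*pi/7))*conj(exp(-4*I*pi/7)) + 1*(exp(-4*I*pi/7))*conj(exp(-2*I*pi/7))]
      = (1/7)[(1) + (exp(2*I*pi/7)) + (exp(4*I*pi/7)) + (exp(6*I*pi/7)) + (exp(-6*I*pi/7)) + (exp(-4*I*pi/7)) + (exp(-2*I*pi/7))] = 0/7 = 0
  <chi_4*chi_5, chi_2> = (1/7)[1*(1)*conj(1) + 1*(exp(4*I*pi/7))*conj(exp(4*I*pi/7)) + 1*(exp(-6*I*pi/7))*conj(exp(-6*I*pi/7)) + 1*(exp(-2*I*pi/7))*conj(exp(-2*I*pi/7)) + 1*(exp(2*I*pi/7))*conj(exp(2*I*pi/7)) + 1*(exp(6*I*pi/7))*conj(exp(6*I*pi/7)) + 1*(exp(-4*I*pi/7))*conj(exp(-4*I*pi/7))]
      = (1/7)[(1) + (1) + (1) + (1) + (1) + (1) + (1)] = 7/7 = 1
  <chi_4*chi_5, chi_3> = (1/7)[1*(1)*conj(1) + 1*(exp(4*I*pi/7))*conj(exp(6*I*pi/7)) + 1*(exp(-6*I*pi/7))*conj(exp(-2*I*pi/7)) + 1*(exp(-2*I*pi/7))*conj(exp(4*I*pi/7)) + 1*(exp(2*I*pi/7))*conj(exp(-4*I*pi/7)) + 1*(exp(6*I*pi/7))*conj(exp(2*I*pi/7)) + 1*(exp(-4*I*pi/7))*conj(exp(-6*I*pi/7))]
      = (1/7)[(1) + (exp(-2*I*pi/7)) + (exp(-4*I*pi/7)) + (exp(-6*I*pi/7)) + (exp(6*I*pi/7)) + (exp(4*I*pi/7)) + (exp(2*I*pi/7))] = 0/7 = 0
  <chi_4*chi_5, chi_4> = (1/7)[1*(1)*conj(1) + 1*(exp(4*I*pi/7))*conj(exp(-6*I*pi/7)) + 1*(exp(-6*I*pi/7))*conj(exp(2*I*pi/7)) + 1*(exp(-2*I*pi/7))*conj(exp(-4*I*pi/7)) + 1*(exp(2*I*pi/7))*conj(exp(4*I*pi/7)) + 1*(exp(6*I*pi/7))*conj(exp(-2*I*pi/7)) + 1*(exp(-4*I*pi/7))*conj(exp(6*I*pi/7))]
      = (1/7)[(1) + (exp(-4*I*pi/7)) + (exp(6*I*pi/7)) + (exp(2*I*pi/7)) + (exp(-2*I*pi/7)) + (exp(-6*I*pi/7)) + (exp(4*I*pi/7))] = 0/7 = 0
  <chi_4*chi_5, chi_5> = (1/7)[1*(1)*conj(1) + 1*(exp(4*I*pi/7))*conj(exp(-4*I*pi/7)) + 1*(exp(-6*I*pi/7))*conj(exp(6*I*pi/7)) + 1*(exp(-2*I*pi/7))*conj(exp(2*I*pi/7)) + 1*(exp(2*I*pi/7))*conj(exp(-2*I*pi/7)) + 1*(exp(6*I*pi/7))*conj(exp(-6*I*pi/7)) + 1*(exp(-4*I*pi/7))*conj(exp(4*I*pi/7))]
      = (1/7)[(1) + (exp(-6*I*pi/7)) + (exp(2*I*pi/7)) + (exp(-4*I*pi/7)) + (exp(4*I*pi/7)) + (exp(-2*I*pi/7)) + (exp(6*I*pi/7))] = 0/7 = 0
  <chi_4*chi_5, chi_6> = (1/7)[1*(1)*conj(1) + 1*(exp(4*I*pi/7))*conj(exp(-2*I*pi/7)) + 1*(exp(-6*I*pi/7))*conj(exp(-4*I*pi/7)) + 1*(exp(-2*I*pi/7))*conj(exp(-6*I*pi/7)) + 1*(exp(2*I*pi/7))*conj(exp(6*I*pi/7)) + 1*(exp(6*I*pi/7))*conj(exp(4*I*pi/7)) + 1*(exp(-4*I*pi/7))*conj(exp(2*I*pi/7))]
      = (1/7)[(1) + (exp(6*I*pi/7)) + (exp(-2*I*pi/7)) + (exp(4*I*pi/7)) + (exp(-4*I*pi/7)) + (exp(2*I*pi/7)) + (exp(-6*I*pi/7))] = 0/7 = 0
(Exp terms are combined using exp(i*s)*conj(exp(i*t)) = exp(i*(s-t)), and sums of them are collapsed using the identity that for every m > 1 the m distinct m-th roots of unity sum to 0, e.g. 1 + exp(2*I*pi/3) + exp(-2*I*pi/3) = 0.)
Hence the multiplicities are chi_2: 1. Dimension check: dim(chi_4)*dim(chi_5) = 1*1 = 1 and sum (mult * dim) = 1*1 = 1.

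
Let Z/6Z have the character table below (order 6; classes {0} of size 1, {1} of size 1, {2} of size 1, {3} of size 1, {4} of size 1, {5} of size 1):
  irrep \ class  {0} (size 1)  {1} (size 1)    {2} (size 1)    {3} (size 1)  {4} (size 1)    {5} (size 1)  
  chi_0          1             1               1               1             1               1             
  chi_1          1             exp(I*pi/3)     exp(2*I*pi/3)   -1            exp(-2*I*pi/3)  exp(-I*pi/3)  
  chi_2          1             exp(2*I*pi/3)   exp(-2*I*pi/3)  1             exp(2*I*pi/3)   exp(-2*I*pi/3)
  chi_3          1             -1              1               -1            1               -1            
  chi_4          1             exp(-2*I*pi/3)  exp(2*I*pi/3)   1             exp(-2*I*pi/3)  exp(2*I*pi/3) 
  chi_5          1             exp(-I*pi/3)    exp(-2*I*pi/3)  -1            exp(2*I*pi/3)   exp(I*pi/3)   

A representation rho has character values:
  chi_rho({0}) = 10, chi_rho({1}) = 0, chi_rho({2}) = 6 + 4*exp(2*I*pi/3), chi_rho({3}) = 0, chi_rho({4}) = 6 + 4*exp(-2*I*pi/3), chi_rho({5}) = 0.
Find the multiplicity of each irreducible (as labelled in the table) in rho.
Multiplicities: chi_0: 3, chi_1: 2, chi_2: 0, chi_3: 3, chi_4: 2, chi_5: 0.

Justification: Use <chi_rho, chi> = (1/|G|) sum_C |C| * chi_rho(C) * conj(chi(C)) with |G| = 6 for each irreducible chi in the table:
  <chi_rho, chi_0> = (1/6)[1*(10)*conj(1) + 1*(0)*conj(1) + 1*(6 + 4*exp(2*I*pi/3))*conj(1) + 1*(0)*conj(1) + 1*(6 + 4*exp(-2*I*pi/3))*conj(1) + 1*(0)*conj(1)]
      = (1/6)[(10) + (0) + (6 + 4*exp(2*I*pi/3)) + (0) + (6 + 4*exp(-2*I*pi/3)) + (0)] = 18/6 = 3
  <chi_rho, chi_1> = (1/6)[1*(10)*conj(1) + 1*(0)*conj(exp(I*pi/3)) + 1*(6 + 4*exp(2*I*pi/3))*conj(exp(2*I*pi/3)) + 1*(0)*conj(-1) + 1*(6 + 4*exp(-2*I*pi/3))*conj(exp(-2*I*pi/3)) + 1*(0)*conj(exp(-I*pi/3))]
      = (1/6)[(10) + (0) + (4 + 6*exp(-2*I*pi/3)) + (0) + (4 + 6*exp(2*I*pi/3)) + (0)] = 12/6 = 2
  <chi_rho, chi_2> = (1/6)[1*(10)*conj(1) + 1*(0)*conj(exp(2*I*pi/3)) + 1*(6 + 4*exp(2*I*pi/3))*conj(exp(-2*I*pi/3)) + 1*(0)*conj(1) + 1*(6 + 4*exp(-2*I*pi/3))*conj(exp(2*I*pi/3)) + 1*(0)*conj(exp(-2*I*pi/3))]
      = (1/6)[(10) + (0) + (4*exp(-2*I*pi/3) + 6*exp(2*I*pi/3)) + (0) + (6*exp(-2*I*pi/3) + 4*exp(2*I*pi/3)) + (0)] = 0/6 = 0
  <chi_rho, chi_3> = (1/6)[1*(10)*conj(1) + 1*(0)*conj(-1) + 1*(6 + 4*exp(2*I*pi/3))*conj(1) + 1*(0)*conj(-1) + 1*(6 + 4*exp(-2*I*pi/3))*conj(1) + 1*(0)*conj(-1)]
      = (1/6)[(10) + (0) + (6 + 4*exp(2*I*pi/3)) + (0) + (6 + 4*exp(-2*I*pi/3)) + (0)] = 18/6 = 3
  <chi_rho, chi_4> = (1/6)[1*(10)*conj(1) + 1*(0)*conj(exp(-2*I*pi/3)) + 1*(6 + 4*exp(2*I*pi/3))*conj(exp(2*I*pi/3)) + 1*(0)*conj(1) + 1*(6 + 4*exp(-2*I*pi/3))*conj(exp(-2*I*pi/3)) + 1*(0)*conj(exp(2*I*pi/3))]
      = (1/6)[(10) + (0) + (4 + 6*exp(-2*I*pi/3)) + (0) + (4 + 6*exp(2*I*pi/3)) + (0)] = 12/6 = 2
  <chi_rho, chi_5> = (1/6)[1*(10)*conj(1) + 1*(0)*conj(exp(-I*pi/3)) + 1*(6 + 4*exp(2*I*pi/3))*conj(exp(-2*I*pi/3)) + 1*(0)*conj(-1) + 1*(6 + 4*exp(-2*I*pi/3))*conj(exp(2*I*pi/3)) + 1*(0)*conj(exp(I*pi/3))]
      = (1/6)[(10) + (0) + (4*exp(-2*I*pi/3) + 6*exp(2*I*pi/3)) + (0) + (6*exp(-2*I*pi/3) + 4*exp(2*I*pi/3)) + (0)] = 0/6 = 0
(Exp terms are combined using exp(i*s)*conj(exp(i*t)) = exp(i*(s-t)), and sums of them are collapsed using the identity that for every m > 1 the m distinct m-th roots of unity sum to 0, e.g. 1 + exp(2*I*pi/3) + exp(-2*I*pi/3) = 0.)
Dimension check: dim(rho) = sum (mult * dim) = 3*1 + 2*1 + 0*1 + 3*1 + 2*1 + 0*1 = 10 = chi_rho(e) = 10.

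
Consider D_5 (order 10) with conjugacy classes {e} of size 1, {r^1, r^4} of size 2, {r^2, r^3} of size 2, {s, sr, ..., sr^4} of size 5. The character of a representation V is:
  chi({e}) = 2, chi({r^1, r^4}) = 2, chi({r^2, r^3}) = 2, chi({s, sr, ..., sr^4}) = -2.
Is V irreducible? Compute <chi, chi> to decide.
Not irreducible (reducible): <chi, chi> = 4 > 1.

Reasoning: <chi, chi> = (1/|G|) sum_C |C| * |chi(C)|^2 = (1/10)[1*|2|^2 + 2*|2|^2 + 2*|2|^2 + 5*|-2|^2]
  = (1/10)[(4) + (8) + (8) + (20)] = 40/10 = 4.
A character is irreducible iff <chi, chi> = 1, so this representation is reducible.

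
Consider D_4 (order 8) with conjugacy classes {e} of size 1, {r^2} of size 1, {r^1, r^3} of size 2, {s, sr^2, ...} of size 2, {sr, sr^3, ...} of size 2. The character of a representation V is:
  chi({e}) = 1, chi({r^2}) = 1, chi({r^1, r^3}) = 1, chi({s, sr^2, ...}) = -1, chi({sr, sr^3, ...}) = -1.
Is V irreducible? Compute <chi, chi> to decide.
Irreducible: <chi, chi> = 1.

Working: <chi, chi> = (1/|G|) sum_C |C| * |chi(C)|^2 = (1/8)[1*|1|^2 + 1*|1|^2 + 2*|1|^2 + 2*|-1|^2 + 2*|-1|^2]
  = (1/8)[(1) + (1) + (2) + (2) + (2)] = 8/8 = 1.
A character is irreducible iff <chi, chi> = 1, so this representation is irreducible.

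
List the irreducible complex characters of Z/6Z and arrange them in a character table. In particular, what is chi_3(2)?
Character table of Z/6Z (irreps indexed chi_0,...,chi_5 with chi_k(m) = zeta_6^(k*m), zeta_6 = exp(2*pi*i/6)):
  irrep \ class  {0} (size 1)  {1} (size 1)    {2} (size 1)    {3} (size 1)  {4} (size 1)    {5} (size 1)  
  chi_0          1             1               1               1             1               1             
  chi_1          1             exp(I*pi/3)     exp(2*I*pi/3)   -1            exp(-2*I*pi/3)  exp(-I*pi/3)  
  chi_2          1             exp(2*I*pi/3)   exp(-2*I*pi/3)  1             exp(2*I*pi/3)   exp(-2*I*pi/3)
  chi_3          1             -1              1               -1            1               -1            
  chi_4          1             exp(-2*I*pi/3)  exp(2*I*pi/3)   1             exp(-2*I*pi/3)  exp(2*I*pi/3) 
  chi_5          1             exp(-I*pi/3)    exp(-2*I*pi/3)  -1            exp(2*I*pi/3)   exp(I*pi/3)   

Spot check: chi_3(2) = zeta_6^(3*2) = zeta_6^6 = 1.

Working: Z/6Z is abelian, so all 6 irreducible complex representations are 1-dimensional. They are given by chi_k(m) = zeta_6^(k*m) for k = 0,...,5. Row orthogonality: sum_m chi_k(m) conj(chi_l(m)) = 6 * [k = l].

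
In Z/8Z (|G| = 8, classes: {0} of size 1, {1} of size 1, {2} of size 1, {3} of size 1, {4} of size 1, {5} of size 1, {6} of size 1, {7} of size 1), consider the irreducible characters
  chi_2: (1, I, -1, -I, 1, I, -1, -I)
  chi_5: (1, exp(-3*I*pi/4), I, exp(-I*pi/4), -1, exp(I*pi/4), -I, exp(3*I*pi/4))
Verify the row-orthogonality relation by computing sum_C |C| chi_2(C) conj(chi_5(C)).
Sum = 0; so <chi_2, chi_5> = 0 (distinct irreducibles are orthogonal).

Compute term by term over conjugacy classes (|C| * chi_2(C) * conj(chi_5(C))):
  1*(1)*conj(1) + 1*(I)*conj(exp(-3*I*pi/4)) + 1*(-1)*conj(I) + 1*(-I)*conj(exp(-I*pi/4)) + 1*(1)*conj(-1) + 1*(I)*conj(exp(I*pi/4)) + 1*(-1)*conj(-I) + 1*(-I)*conj(exp(3*I*pi/4))
  = (1) + (exp(-3*I*pi/4)) + (I) + (-exp(3*I*pi/4)) + (-1) + (exp(I*pi/4)) + (-I) + (-exp(-I*pi/4))
  = 0.
(Exp terms are combined using exp(i*s)*conj(exp(i*t)) = exp(i*(s-t)), and sums of them are collapsed using the identity that for every m > 1 the m distinct m-th roots of unity sum to 0, e.g. 1 + exp(2*I*pi/3) + exp(-2*I*pi/3) = 0.)
Dividing by |G| = 8 gives 0/8 = 0, matching the row-orthogonality relation <chi_2, chi_5> = [chi_2 = chi_5].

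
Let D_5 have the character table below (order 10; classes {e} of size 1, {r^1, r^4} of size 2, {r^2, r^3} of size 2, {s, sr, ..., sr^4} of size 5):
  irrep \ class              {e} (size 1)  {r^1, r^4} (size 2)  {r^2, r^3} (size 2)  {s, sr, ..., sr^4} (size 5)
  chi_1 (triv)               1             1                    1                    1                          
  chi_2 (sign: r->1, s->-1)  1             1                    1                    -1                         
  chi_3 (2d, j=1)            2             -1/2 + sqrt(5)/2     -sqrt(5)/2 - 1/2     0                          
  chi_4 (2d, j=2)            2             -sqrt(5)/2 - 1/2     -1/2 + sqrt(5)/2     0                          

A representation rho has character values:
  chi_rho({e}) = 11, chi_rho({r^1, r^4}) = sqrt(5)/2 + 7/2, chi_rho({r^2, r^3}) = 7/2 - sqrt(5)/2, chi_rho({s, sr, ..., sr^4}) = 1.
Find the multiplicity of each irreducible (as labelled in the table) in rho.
Multiplicities: chi_1: 3, chi_2: 2, chi_3: 2, chi_4: 1.

Working: Use <chi_rho, chi> = (1/|G|) sum_C |C| * chi_rho(C) * conj(chi(C)) with |G| = 10 for each irreducible chi in the table:
  <chi_rho, chi_1> = (1/10)[1*(11)*conj(1) + 2*(sqrt(5)/2 + 7/2)*conj(1) + 2*(7/2 - sqrt(5)/2)*conj(1) + 5*(1)*conj(1)]
      = (1/10)[(11) + (sqrt(5) + 7) + (7 - sqrt(5)) + (5)] = 30/10 = 3
  <chi_rho, chi_2> = (1/10)[1*(11)*conj(1) + 2*(sqrt(5)/2 + 7/2)*conj(1) + 2*(7/2 - sqrt(5)/2)*conj(1) + 5*(1)*conj(-1)]
      = (1/10)[(11) + (sqrt(5) + 7) + (7 - sqrt(5)) + (-5)] = 20/10 = 2
  <chi_rho, chi_3> = (1/10)[1*(11)*conj(2) + 2*(sqrt(5)/2 + 7/2)*conj(-1/2 + sqrt(5)/2) + 2*(7/2 - sqrt(5)/2)*conj(-sqrt(5)/2 - 1/2) + 5*(1)*conj(0)]
      = (1/10)[(22) + (-1 + 3*sqrt(5)) + (-3*sqrt(5) - 1) + (0)] = 20/10 = 2
  <chi_rho, chi_4> = (1/10)[1*(11)*conj(2) + 2*(sqrt(5)/2 + 7/2)*conj(-sqrt(5)/2 - 1/2) + 2*(7/2 - sqrt(5)/2)*conj(-1/2 + sqrt(5)/2) + 5*(1)*conj(0)]
      = (1/10)[(22) + (-4*sqrt(5) - 6) + (-6 + 4*sqrt(5)) + (0)] = 10/10 = 1
Dimension check: dim(rho) = sum (mult * dim) = 3*1 + 2*1 + 2*2 + 1*2 = 11 = chi_rho(e) = 11.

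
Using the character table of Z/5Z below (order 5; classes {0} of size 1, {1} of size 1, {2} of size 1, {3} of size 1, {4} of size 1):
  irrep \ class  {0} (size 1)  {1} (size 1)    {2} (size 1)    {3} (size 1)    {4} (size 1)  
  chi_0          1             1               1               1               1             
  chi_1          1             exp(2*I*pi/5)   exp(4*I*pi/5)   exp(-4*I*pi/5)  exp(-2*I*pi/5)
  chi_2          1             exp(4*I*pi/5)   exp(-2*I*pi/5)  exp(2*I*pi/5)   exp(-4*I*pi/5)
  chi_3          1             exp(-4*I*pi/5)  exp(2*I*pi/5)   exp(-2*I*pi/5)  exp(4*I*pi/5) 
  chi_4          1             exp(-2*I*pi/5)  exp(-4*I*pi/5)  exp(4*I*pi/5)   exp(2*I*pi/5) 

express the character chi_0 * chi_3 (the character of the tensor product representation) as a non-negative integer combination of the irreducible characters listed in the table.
chi_0 tensor chi_3 = chi_3 (all other irreducibles have multiplicity 0).

Derivation: The character of a tensor product is the pointwise product (chi_0 * chi_3)(C) = chi_0(C) * chi_3(C):
  {0}: (1)*(1), {1}: (1)*(exp(-4*I*pi/5)), {2}: (1)*(exp(2*I*pi/5)), {3}: (1)*(exp(-2*I*pi/5)), {4}: (1)*(exp(4*I*pi/5))
so (chi_0 * chi_3) takes values
  {0} -> 1, {1} -> exp(-4*I*pi/5), {2} -> exp(2*I*pi/5), {3} -> exp(-2*I*pi/5), {4} -> exp(4*I*pi/5).
Now take the inner product of this character with each irreducible chi from the table, <chi_0*chi_3, chi> = (1/5) sum_C |C| (chi_0*chi_3)(C) conj(chi(C)):
  <chi_0*chi_3, chi_0> = (1/5)[1*(1)*conj(1) + 1*(exp(-4*I*pi/5))*conj(1) + 1*(exp(2*I*pi/5))*conj(1) + 1*(exp(-2*I*pi/5))*conj(1) + 1*(exp(4*I*pi/5))*conj(1)]
      = (1/5)[(1) + (exp(-4*I*pi/5)) + (exp(2*I*pi/5)) + (exp(-2*I*pi/5)) + (exp(4*I*pi/5))] = 0/5 = 0
  <chi_0*chi_3, chi_1> = (1/5)[1*(1)*conj(1) + 1*(exp(-4*I*pi/5))*conj(exp(2*I*pi/5)) + 1*(exp(2*I*pi/5))*conj(exp(4*I*pi/5)) + 1*(exp(-2*I*pi/5))*conj(exp(-4*I*pi/5)) + 1*(exp(4*I*pi/5))*conj(exp(-2*I*pi/5))]
      = (1/5)[(1) + (exp(4*I*pi/5)) + (exp(-2*I*pi/5)) + (exp(2*I*pi/5)) + (exp(-4*I*pi/5))] = 0/5 = 0
  <chi_0*chi_3, chi_2> = (1/5)[1*(1)*conj(1) + 1*(exp(-4*I*pi/5))*conj(exp(4*I*pi/5)) + 1*(exp(2*I*pi/5))*conj(exp(-2*I*pi/5)) + 1*(exp(-2*I*pi/5))*conj(exp(2*I*pi/5)) + 1*(exp(4*I*pi/5))*conj(exp(-4*I*pi/5))]
      = (1/5)[(1) + (exp(2*I*pi/5)) + (exp(4*I*pi/5)) + (exp(-4*I*pi/5)) + (exp(-2*I*pi/5))] = 0/5 = 0
  <chi_0*chi_3, chi_3> = (1/5)[1*(1)*conj(1) + 1*(exp(-4*I*pi/5))*conj(exp(-4*I*pi/5)) + 1*(exp(2*I*pi/5))*conj(exp(2*I*pi/5)) + 1*(exp(-2*I*pi/5))*conj(exp(-2*I*pi/5)) + 1*(exp(4*I*pi/5))*conj(exp(4*I*pi/5))]
      = (1/5)[(1) + (1) + (1) + (1) + (1)] = 5/5 = 1
  <chi_0*chi_3, chi_4> = (1/5)[1*(1)*conj(1) + 1*(exp(-4*I*pi/5))*conj(exp(-2*I*pi/5)) + 1*(exp(2*I*pi/5))*conj(exp(-4*I*pi/5)) + 1*(exp(-2*I*pi/5))*conj(exp(4*I*pi/5)) + 1*(exp(4*I*pi/5))*conj(exp(2*I*pi/5))]
      = (1/5)[(1) + (exp(-2*I*pi/5)) + (exp(-4*I*pi/5)) + (exp(4*I*pi/5)) + (exp(2*I*pi/5))] = 0/5 = 0
(Exp terms are combined using exp(i*s)*conj(exp(i*t)) = exp(i*(s-t)), and sums of them are collapsed using the identity that for every m > 1 the m distinct m-th roots of unity sum to 0, e.g. 1 + exp(2*I*pi/3) + exp(-2*I*pi/3) = 0.)
Hence the multiplicities are chi_3: 1. Dimension check: dim(chi_0)*dim(chi_3) = 1*1 = 1 and sum (mult * dim) = 1*1 = 1.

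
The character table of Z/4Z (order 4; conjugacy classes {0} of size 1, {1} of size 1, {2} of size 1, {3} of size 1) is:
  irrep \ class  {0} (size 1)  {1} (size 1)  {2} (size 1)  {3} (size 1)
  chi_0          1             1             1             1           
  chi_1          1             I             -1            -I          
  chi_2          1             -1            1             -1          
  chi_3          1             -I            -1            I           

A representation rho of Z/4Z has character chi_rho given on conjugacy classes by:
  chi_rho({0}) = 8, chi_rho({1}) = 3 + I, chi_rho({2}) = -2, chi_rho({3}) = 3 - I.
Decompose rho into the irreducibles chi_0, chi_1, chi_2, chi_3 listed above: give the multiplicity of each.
Multiplicities: chi_0: 3, chi_1: 3, chi_2: 0, chi_3: 2.

Proof sketch: Use <chi_rho, chi> = (1/|G|) sum_C |C| * chi_rho(C) * conj(chi(C)) with |G| = 4 for each irreducible chi in the table:
  <chi_rho, chi_0> = (1/4)[1*(8)*conj(1) + 1*(3 + I)*conj(1) + 1*(-2)*conj(1) + 1*(3 - I)*conj(1)]
      = (1/4)[(8) + (3 + I) + (-2) + (3 - I)] = 12/4 = 3
  <chi_rho, chi_1> = (1/4)[1*(8)*conj(1) + 1*(3 + I)*conj(I) + 1*(-2)*conj(-1) + 1*(3 - I)*conj(-I)]
      = (1/4)[(8) + (1 - 3*I) + (2) + (1 + 3*I)] = 12/4 = 3
  <chi_rho, chi_2> = (1/4)[1*(8)*conj(1) + 1*(3 + I)*conj(-1) + 1*(-2)*conj(1) + 1*(3 - I)*conj(-1)]
      = (1/4)[(8) + (-3 - I) + (-2) + (-3 + I)] = 0/4 = 0
  <chi_rho, chi_3> = (1/4)[1*(8)*conj(1) + 1*(3 + I)*conj(-I) + 1*(-2)*conj(-1) + 1*(3 - I)*conj(I)]
      = (1/4)[(8) + (-1 + 3*I) + (2) + (-1 - 3*I)] = 8/4 = 2
(Exp terms are combined using exp(i*s)*conj(exp(i*t)) = exp(i*(s-t)), and sums of them are collapsed using the identity that for every m > 1 the m distinct m-th roots of unity sum to 0, e.g. 1 + exp(2*I*pi/3) + exp(-2*I*pi/3) = 0.)
Dimension check: dim(rho) = sum (mult * dim) = 3*1 + 3*1 + 0*1 + 2*1 = 8 = chi_rho(e) = 8.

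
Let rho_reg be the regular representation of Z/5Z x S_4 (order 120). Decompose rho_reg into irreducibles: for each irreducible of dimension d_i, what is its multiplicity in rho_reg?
Each irreducible V_i of dimension d_i appears with multiplicity d_i, i.e. rho_reg = (direct sum over all irreducibles V_i) d_i V_i. The irreducible dimensions for Z/5Z x S_4 are 1, 1, 1, 1, 1, 1, 1, 1, 1, 1, 2, 2, 2, 2, 2, 3, 3, 3, 3, 3, 3, 3, 3, 3, 3: 10 irreducibles of dimension 1, each with multiplicity 1; 5 irreducibles of dimension 2, each with multiplicity 2; 10 irreducibles of dimension 3, each with multiplicity 3. Total dimension 10*1*1 + 5*2*2 + 10*3*3 = 120 = |G|.

Proof sketch: General theorem: in the regular representation of a finite group G, each irreducible appears with multiplicity equal to its dimension. Check: dim(rho_reg) = sum d_i^2 = 1 + 1 + 1 + 1 + 1 + 1 + 1 + 1 + 1 + 1 + 4 + 4 + 4 + 4 + 4 + 9 + 9 + 9 + 9 + 9 + 9 + 9 + 9 + 9 + 9 = 120 = |G|.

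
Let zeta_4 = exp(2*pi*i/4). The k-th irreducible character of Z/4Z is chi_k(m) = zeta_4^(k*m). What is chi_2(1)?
chi_2(1) = zeta_4^2 = -1

Working: chi_2(1) = zeta_4^(2*1) = zeta_4^2. Since zeta_4^4 = 1, this equals zeta_4^2 = exp(2*pi*i*2/4) = -1.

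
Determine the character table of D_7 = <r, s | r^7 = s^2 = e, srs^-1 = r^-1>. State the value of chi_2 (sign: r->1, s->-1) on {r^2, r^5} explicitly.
Conjugacy classes: {e} of size 1, {r^1, r^6} of size 2, {r^2, r^5} of size 2, {r^3, r^4} of size 2, {s, sr, ..., sr^6} of size 7.
Character table:
  irrep \ class              {e} (size 1)  {r^1, r^6} (size 2)  {r^2, r^5} (size 2)  {r^3, r^4} (size 2)  {s, sr, ..., sr^6} (size 7)
  chi_1 (triv)               1             1                    1                    1                    1                          
  chi_2 (sign: r->1, s->-1)  1             1                    1                    1                    -1                         
  chi_3 (2d, j=1)            2             2*cos(2*pi/7)        -2*cos(3*pi/7)       -2*cos(pi/7)         0                          
  chi_4 (2d, j=2)            2             -2*cos(3*pi/7)       -2*cos(pi/7)         2*cos(2*pi/7)        0                          
  chi_5 (2d, j=3)            2             -2*cos(pi/7)         2*cos(2*pi/7)        -2*cos(3*pi/7)       0                          

Spot check: chi_2 (sign: r->1, s->-1) on {r^2, r^5} = 1.

Justification: D_7 has order 2*7 = 14 with 5 conjugacy classes, hence 5 irreducibles. Sum of squared dims 1 + 1 + 4 + 4 + 4 = 14 = |G|. Linear characters come from the abelianisation; the 2-dimensional irreps have character r^k -> 2*cos(2*pi*j*k/7), reflections -> 0.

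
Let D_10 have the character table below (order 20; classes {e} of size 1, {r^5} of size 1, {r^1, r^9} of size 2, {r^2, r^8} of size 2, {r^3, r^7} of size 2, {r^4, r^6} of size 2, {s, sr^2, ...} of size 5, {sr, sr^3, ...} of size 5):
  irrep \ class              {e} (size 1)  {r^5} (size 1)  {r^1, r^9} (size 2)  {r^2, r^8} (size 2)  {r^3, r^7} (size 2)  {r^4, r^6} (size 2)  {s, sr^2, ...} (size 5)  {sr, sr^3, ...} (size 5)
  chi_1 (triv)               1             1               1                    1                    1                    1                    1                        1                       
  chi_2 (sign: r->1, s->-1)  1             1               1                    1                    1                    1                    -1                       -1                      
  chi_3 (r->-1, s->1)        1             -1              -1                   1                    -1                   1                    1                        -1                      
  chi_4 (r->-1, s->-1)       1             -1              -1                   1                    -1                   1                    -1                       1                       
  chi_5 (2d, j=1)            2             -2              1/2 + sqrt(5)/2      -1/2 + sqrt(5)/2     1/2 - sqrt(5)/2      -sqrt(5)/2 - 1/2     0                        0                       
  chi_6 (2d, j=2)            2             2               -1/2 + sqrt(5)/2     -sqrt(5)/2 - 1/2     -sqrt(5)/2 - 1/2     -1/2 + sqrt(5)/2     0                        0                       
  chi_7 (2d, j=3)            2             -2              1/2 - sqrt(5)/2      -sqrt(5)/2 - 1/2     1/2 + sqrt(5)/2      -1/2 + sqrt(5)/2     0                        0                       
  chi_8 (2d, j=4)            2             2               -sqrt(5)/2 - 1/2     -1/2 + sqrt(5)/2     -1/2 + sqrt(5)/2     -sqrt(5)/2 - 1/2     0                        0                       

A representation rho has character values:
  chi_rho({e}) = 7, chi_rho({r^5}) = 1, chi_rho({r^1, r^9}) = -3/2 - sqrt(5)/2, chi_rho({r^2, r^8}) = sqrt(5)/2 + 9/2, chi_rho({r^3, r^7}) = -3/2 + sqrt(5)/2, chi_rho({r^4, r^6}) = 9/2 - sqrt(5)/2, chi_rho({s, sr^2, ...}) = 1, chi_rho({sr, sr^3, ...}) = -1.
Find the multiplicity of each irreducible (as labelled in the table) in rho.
Multiplicities: chi_1: 1, chi_2: 1, chi_3: 2, chi_4: 1, chi_5: 0, chi_6: 0, chi_7: 0, chi_8: 1.

Justification: Use <chi_rho, chi> = (1/|G|) sum_C |C| * chi_rho(C) * conj(chi(C)) with |G| = 20 for each irreducible chi in the table:
  <chi_rho, chi_1> = (1/20)[1*(7)*conj(1) + 1*(1)*conj(1) + 2*(-3/2 - sqrt(5)/2)*conj(1) + 2*(sqrt(5)/2 + 9/2)*conj(1) + 2*(-3/2 + sqrt(5)/2)*conj(1) + 2*(9/2 - sqrt(5)/2)*conj(1) + 5*(1)*conj(1) + 5*(-1)*conj(1)]
      = (1/20)[(7) + (1) + (-3 - sqrt(5)) + (sqrt(5) + 9) + (-3 + sqrt(5)) + (9 - sqrt(5)) + (5) + (-5)] = 20/20 = 1
  <chi_rho, chi_2> = (1/20)[1*(7)*conj(1) + 1*(1)*conj(1) + 2*(-3/2 - sqrt(5)/2)*conj(1) + 2*(sqrt(5)/2 + 9/2)*conj(1) + 2*(-3/2 + sqrt(5)/2)*conj(1) + 2*(9/2 - sqrt(5)/2)*conj(1) + 5*(1)*conj(-1) + 5*(-1)*conj(-1)]
      = (1/20)[(7) + (1) + (-3 - sqrt(5)) + (sqrt(5) + 9) + (-3 + sqrt(5)) + (9 - sqrt(5)) + (-5) + (5)] = 20/20 = 1
  <chi_rho, chi_3> = (1/20)[1*(7)*conj(1) + 1*(1)*conj(-1) + 2*(-3/2 - sqrt(5)/2)*conj(-1) + 2*(sqrt(5)/2 + 9/2)*conj(1) + 2*(-3/2 + sqrt(5)/2)*conj(-1) + 2*(9/2 - sqrt(5)/2)*conj(1) + 5*(1)*conj(1) + 5*(-1)*conj(-1)]
      = (1/20)[(7) + (-1) + (sqrt(5) + 3) + (sqrt(5) + 9) + (3 - sqrt(5)) + (9 - sqrt(5)) + (5) + (5)] = 40/20 = 2
  <chi_rho, chi_4> = (1/20)[1*(7)*conj(1) + 1*(1)*conj(-1) + 2*(-3/2 - sqrt(5)/2)*conj(-1) + 2*(sqrt(5)/2 + 9/2)*conj(1) + 2*(-3/2 + sqrt(5)/2)*conj(-1) + 2*(9/2 - sqrt(5)/2)*conj(1) + 5*(1)*conj(-1) + 5*(-1)*conj(1)]
      = (1/20)[(7) + (-1) + (sqrt(5) + 3) + (sqrt(5) + 9) + (3 - sqrt(5)) + (9 - sqrt(5)) + (-5) + (-5)] = 20/20 = 1
  <chi_rho, chi_5> = (1/20)[1*(7)*conj(2) + 1*(1)*conj(-2) + 2*(-3/2 - sqrt(5)/2)*conj(1/2 + sqrt(5)/2) + 2*(sqrt(5)/2 + 9/2)*conj(-1/2 + sqrt(5)/2) + 2*(-3/2 + sqrt(5)/2)*conj(1/2 - sqrt(5)/2) + 2*(9/2 - sqrt(5)/2)*conj(-sqrt(5)/2 - 1/2) + 5*(1)*conj(0) + 5*(-1)*conj(0)]
      = (1/20)[(14) + (-2) + (-2*sqrt(5) - 4) + (-2 + 4*sqrt(5)) + (-4 + 2*sqrt(5)) + (-4*sqrt(5) - 2) + (0) + (0)] = 0/20 = 0
  <chi_rho, chi_6> = (1/20)[1*(7)*conj(2) + 1*(1)*conj(2) + 2*(-3/2 - sqrt(5)/2)*conj(-1/2 + sqrt(5)/2) + 2*(sqrt(5)/2 + 9/2)*conj(-sqrt(5)/2 - 1/2) + 2*(-3/2 + sqrt(5)/2)*conj(-sqrt(5)/2 - 1/2) + 2*(9/2 - sqrt(5)/2)*conj(-1/2 + sqrt(5)/2) + 5*(1)*conj(0) + 5*(-1)*conj(0)]
      = (1/20)[(14) + (2) + (-sqrt(5) - 1) + (-5*sqrt(5) - 7) + (-1 + sqrt(5)) + (-7 + 5*sqrt(5)) + (0) + (0)] = 0/20 = 0
  <chi_rho, chi_7> = (1/20)[1*(7)*conj(2) + 1*(1)*conj(-2) + 2*(-3/2 - sqrt(5)/2)*conj(1/2 - sqrt(5)/2) + 2*(sqrt(5)/2 + 9/2)*conj(-sqrt(5)/2 - 1/2) + 2*(-3/2 + sqrt(5)/2)*conj(1/2 + sqrt(5)/2) + 2*(9/2 - sqrt(5)/2)*conj(-1/2 + sqrt(5)/2) + 5*(1)*conj(0) + 5*(-1)*conj(0)]
      = (1/20)[(14) + (-2) + (1 + sqrt(5)) + (-5*sqrt(5) - 7) + (1 - sqrt(5)) + (-7 + 5*sqrt(5)) + (0) + (0)] = 0/20 = 0
  <chi_rho, chi_8> = (1/20)[1*(7)*conj(2) + 1*(1)*conj(2) + 2*(-3/2 - sqrt(5)/2)*conj(-sqrt(5)/2 - 1/2) + 2*(sqrt(5)/2 + 9/2)*conj(-1/2 + sqrt(5)/2) + 2*(-3/2 + sqrt(5)/2)*conj(-1/2 + sqrt(5)/2) + 2*(9/2 - sqrt(5)/2)*conj(-sqrt(5)/2 - 1/2) + 5*(1)*conj(0) + 5*(-1)*conj(0)]
      = (1/20)[(14) + (2) + (4 + 2*sqrt(5)) + (-2 + 4*sqrt(5)) + (4 - 2*sqrt(5)) + (-4*sqrt(5) - 2) + (0) + (0)] = 20/20 = 1
Dimension check: dim(rho) = sum (mult * dim) = 1*1 + 1*1 + 2*1 + 1*1 + 0*2 + 0*2 + 0*2 + 1*2 = 7 = chi_rho(e) = 7.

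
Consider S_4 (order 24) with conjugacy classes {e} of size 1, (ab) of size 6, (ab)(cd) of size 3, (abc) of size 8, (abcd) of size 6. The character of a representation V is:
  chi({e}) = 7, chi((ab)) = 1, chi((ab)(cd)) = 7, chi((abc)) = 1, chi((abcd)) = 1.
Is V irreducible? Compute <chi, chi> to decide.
Not irreducible (reducible): <chi, chi> = 9 > 1.

Proof sketch: <chi, chi> = (1/|G|) sum_C |C| * |chi(C)|^2 = (1/24)[1*|7|^2 + 6*|1|^2 + 3*|7|^2 + 8*|1|^2 + 6*|1|^2]
  = (1/24)[(49) + (6) + (147) + (8) + (6)] = 216/24 = 9.
A character is irreducible iff <chi, chi> = 1, so this representation is reducible.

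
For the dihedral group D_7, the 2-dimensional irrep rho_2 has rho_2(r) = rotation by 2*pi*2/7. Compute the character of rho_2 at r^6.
chi_{rho_2}(r^6) = 2*cos(2*pi*2*6/7) = -2*cos(3*pi/7)

Solution. rho_2(r^6) is rotation by angle 2*pi*2*6/7, whose trace is 2*cos(2*pi*2*6/7) = -2*cos(3*pi/7).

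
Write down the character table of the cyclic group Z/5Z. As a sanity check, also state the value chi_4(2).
Character table of Z/5Z (irreps indexed chi_0,...,chi_4 with chi_k(m) = zeta_5^(k*m), zeta_5 = exp(2*pi*i/5)):
  irrep \ class  {0} (size 1)  {1} (size 1)    {2} (size 1)    {3} (size 1)    {4} (size 1)  
  chi_0          1             1               1               1               1             
  chi_1          1             exp(2*I*pi/5)   exp(4*I*pi/5)   exp(-4*I*pi/5)  exp(-2*I*pi/5)
  chi_2          1             exp(4*I*pi/5)   exp(-2*I*pi/5)  exp(2*I*pi/5)   exp(-4*I*pi/5)
  chi_3          1             exp(-4*I*pi/5)  exp(2*I*pi/5)   exp(-2*I*pi/5)  exp(4*I*pi/5) 
  chi_4          1             exp(-2*I*pi/5)  exp(-4*I*pi/5)  exp(4*I*pi/5)   exp(2*I*pi/5) 

Spot check: chi_4(2) = zeta_5^(4*2) = zeta_5^8 = exp(-4*I*pi/5).

Reasoning: Z/5Z is abelian, so all 5 irreducible complex representations are 1-dimensional. They are given by chi_k(m) = zeta_5^(k*m) for k = 0,...,4. Row orthogonality: sum_m chi_k(m) conj(chi_l(m)) = 5 * [k = l].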